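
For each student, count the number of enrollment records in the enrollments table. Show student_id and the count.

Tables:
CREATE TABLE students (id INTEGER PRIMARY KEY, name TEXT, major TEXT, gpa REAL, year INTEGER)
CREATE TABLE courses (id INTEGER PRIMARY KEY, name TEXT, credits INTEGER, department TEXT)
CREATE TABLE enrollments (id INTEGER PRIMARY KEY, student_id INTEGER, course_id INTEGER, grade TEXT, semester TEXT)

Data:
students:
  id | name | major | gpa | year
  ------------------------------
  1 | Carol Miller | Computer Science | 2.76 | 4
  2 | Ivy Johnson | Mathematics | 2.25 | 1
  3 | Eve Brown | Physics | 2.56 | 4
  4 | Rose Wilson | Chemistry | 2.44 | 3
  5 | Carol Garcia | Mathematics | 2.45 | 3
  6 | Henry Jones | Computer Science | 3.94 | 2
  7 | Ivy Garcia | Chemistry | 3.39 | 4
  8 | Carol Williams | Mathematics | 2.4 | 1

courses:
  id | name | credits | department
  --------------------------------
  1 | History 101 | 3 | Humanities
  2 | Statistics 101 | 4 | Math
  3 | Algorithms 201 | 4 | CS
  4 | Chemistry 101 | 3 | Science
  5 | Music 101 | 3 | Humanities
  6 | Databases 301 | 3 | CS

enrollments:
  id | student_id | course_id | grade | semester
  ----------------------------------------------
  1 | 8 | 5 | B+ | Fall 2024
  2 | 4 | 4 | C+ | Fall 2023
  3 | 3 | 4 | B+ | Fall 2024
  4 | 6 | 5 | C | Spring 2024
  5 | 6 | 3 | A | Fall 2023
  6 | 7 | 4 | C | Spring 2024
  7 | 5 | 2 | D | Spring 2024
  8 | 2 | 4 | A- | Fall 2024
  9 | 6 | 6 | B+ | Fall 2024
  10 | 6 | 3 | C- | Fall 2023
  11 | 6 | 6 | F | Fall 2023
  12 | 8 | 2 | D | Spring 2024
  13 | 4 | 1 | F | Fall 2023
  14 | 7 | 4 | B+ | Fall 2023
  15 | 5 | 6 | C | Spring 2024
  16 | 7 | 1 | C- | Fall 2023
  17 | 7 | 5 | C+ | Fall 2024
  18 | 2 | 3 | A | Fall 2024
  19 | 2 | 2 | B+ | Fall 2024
SELECT student_id, COUNT(*) AS enrollment_count FROM enrollments GROUP BY student_id

Execution result:
student_id | enrollment_count
2 | 3
3 | 1
4 | 2
5 | 2
6 | 5
7 | 4
8 | 2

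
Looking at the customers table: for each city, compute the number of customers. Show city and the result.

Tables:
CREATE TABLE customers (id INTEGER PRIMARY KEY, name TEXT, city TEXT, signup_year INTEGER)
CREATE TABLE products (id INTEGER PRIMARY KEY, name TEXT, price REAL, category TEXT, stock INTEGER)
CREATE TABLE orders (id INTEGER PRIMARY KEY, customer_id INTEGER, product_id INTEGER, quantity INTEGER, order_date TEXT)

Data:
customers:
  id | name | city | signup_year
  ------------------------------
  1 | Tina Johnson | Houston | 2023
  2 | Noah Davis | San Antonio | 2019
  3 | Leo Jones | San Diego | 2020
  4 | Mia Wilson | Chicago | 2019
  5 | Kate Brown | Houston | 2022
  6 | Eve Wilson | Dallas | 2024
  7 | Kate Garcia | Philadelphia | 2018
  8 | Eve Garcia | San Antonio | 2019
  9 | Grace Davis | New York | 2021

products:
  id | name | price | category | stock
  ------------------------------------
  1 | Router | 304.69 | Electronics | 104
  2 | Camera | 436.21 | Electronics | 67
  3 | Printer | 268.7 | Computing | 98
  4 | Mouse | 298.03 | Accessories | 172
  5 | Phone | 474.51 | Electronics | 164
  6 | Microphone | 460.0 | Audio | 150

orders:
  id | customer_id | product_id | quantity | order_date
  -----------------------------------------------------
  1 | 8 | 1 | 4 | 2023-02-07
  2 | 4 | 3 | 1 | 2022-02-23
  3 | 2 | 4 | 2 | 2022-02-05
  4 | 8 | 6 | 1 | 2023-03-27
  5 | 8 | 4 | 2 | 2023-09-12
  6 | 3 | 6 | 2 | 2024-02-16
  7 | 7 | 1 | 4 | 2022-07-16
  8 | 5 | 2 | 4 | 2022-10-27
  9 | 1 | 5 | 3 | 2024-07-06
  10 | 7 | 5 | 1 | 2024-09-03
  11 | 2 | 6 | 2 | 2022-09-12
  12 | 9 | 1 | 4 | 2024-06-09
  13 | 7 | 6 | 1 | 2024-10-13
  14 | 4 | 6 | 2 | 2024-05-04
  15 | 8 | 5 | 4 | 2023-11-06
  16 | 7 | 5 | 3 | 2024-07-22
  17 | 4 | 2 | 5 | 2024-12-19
SELECT city, COUNT(*) AS n FROM customers GROUP BY city

Execution result:
city | n
Chicago | 1
Dallas | 1
Houston | 2
New York | 1
Philadelphia | 1
San Antonio | 2
San Diego | 1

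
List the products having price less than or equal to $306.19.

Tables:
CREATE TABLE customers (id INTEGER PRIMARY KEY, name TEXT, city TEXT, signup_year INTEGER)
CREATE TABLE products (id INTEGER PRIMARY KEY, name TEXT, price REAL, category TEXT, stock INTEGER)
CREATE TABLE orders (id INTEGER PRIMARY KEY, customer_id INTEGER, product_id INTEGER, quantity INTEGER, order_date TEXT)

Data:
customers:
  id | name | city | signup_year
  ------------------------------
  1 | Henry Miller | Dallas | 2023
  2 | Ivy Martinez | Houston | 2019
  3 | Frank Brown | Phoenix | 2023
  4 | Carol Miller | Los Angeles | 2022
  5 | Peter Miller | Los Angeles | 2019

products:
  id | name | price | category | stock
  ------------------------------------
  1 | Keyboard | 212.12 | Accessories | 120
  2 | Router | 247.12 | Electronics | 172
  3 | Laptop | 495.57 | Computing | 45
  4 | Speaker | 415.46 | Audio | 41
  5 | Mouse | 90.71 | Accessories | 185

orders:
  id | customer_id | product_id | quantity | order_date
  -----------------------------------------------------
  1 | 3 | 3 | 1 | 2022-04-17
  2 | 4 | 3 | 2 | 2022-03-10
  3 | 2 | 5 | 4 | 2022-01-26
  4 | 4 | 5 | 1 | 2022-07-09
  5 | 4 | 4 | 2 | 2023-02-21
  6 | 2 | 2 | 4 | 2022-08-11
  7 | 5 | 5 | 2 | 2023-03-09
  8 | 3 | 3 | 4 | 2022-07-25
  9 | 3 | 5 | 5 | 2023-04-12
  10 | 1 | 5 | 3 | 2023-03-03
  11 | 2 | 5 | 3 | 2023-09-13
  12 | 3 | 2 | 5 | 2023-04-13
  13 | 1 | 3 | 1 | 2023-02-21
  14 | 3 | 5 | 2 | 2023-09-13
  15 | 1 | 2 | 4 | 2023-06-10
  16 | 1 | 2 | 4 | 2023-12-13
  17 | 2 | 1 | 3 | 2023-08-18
SELECT name, price FROM products WHERE price <= 306.19

Execution result:
name | price
Keyboard | 212.12
Router | 247.12
Mouse | 90.71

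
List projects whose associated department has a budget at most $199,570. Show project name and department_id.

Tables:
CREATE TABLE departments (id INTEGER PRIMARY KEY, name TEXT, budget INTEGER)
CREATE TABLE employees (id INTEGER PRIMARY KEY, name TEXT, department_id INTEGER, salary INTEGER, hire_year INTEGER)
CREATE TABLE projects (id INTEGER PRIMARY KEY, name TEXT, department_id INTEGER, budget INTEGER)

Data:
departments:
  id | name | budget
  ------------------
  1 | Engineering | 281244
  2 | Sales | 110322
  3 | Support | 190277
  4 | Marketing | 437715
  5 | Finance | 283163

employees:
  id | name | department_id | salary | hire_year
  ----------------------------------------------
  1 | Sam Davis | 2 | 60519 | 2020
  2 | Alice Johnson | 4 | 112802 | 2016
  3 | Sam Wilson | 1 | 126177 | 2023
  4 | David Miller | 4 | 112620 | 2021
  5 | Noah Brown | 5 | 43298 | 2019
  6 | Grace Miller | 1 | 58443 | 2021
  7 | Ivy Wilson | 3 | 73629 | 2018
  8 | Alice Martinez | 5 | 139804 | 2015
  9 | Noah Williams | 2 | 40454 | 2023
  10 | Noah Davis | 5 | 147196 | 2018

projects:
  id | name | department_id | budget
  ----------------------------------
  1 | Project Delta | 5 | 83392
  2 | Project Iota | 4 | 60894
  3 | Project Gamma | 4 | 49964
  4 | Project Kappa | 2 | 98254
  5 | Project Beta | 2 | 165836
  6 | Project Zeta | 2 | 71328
SELECT name, department_id FROM projects WHERE department_id IN (SELECT id FROM departments WHERE budget <= 199570)

Execution result:
name | department_id
Project Kappa | 2
Project Beta | 2
Project Zeta | 2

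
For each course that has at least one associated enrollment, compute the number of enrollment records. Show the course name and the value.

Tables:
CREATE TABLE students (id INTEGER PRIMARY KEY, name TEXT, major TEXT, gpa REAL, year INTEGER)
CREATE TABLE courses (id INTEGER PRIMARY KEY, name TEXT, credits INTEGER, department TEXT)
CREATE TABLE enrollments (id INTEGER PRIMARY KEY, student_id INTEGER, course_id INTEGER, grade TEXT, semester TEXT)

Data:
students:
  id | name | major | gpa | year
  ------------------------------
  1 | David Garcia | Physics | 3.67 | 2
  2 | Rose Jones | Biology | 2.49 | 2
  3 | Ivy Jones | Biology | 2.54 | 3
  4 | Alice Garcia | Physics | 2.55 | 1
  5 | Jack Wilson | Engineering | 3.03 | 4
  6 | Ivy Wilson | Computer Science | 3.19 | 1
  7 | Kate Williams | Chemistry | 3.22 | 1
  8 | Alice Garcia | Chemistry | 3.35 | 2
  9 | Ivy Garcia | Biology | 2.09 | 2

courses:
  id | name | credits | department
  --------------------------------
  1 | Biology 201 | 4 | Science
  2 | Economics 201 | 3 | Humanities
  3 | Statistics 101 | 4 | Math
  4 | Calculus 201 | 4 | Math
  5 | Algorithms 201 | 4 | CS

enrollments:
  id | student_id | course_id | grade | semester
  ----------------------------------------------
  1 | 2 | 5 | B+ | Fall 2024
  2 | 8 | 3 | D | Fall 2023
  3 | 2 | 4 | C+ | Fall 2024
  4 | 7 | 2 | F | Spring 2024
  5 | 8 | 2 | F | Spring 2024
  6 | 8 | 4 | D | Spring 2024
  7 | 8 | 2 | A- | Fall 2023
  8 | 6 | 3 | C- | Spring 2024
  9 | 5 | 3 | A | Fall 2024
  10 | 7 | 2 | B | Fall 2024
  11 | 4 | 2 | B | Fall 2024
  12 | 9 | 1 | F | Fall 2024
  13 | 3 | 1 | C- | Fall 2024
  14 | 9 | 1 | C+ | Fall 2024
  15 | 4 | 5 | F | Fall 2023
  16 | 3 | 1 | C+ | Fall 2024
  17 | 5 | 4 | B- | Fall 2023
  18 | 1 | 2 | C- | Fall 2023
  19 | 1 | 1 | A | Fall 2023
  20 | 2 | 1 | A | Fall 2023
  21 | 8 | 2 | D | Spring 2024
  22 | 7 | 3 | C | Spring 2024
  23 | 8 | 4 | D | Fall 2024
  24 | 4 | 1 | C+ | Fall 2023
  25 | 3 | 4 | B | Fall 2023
SELECT p.name, COUNT(*) AS n FROM enrollments c JOIN courses p ON c.course_id = p.id GROUP BY p.id, p.name

Execution result:
name | n
Biology 201 | 7
Economics 201 | 7
Statistics 101 | 4
Calculus 201 | 5
Algorithms 201 | 2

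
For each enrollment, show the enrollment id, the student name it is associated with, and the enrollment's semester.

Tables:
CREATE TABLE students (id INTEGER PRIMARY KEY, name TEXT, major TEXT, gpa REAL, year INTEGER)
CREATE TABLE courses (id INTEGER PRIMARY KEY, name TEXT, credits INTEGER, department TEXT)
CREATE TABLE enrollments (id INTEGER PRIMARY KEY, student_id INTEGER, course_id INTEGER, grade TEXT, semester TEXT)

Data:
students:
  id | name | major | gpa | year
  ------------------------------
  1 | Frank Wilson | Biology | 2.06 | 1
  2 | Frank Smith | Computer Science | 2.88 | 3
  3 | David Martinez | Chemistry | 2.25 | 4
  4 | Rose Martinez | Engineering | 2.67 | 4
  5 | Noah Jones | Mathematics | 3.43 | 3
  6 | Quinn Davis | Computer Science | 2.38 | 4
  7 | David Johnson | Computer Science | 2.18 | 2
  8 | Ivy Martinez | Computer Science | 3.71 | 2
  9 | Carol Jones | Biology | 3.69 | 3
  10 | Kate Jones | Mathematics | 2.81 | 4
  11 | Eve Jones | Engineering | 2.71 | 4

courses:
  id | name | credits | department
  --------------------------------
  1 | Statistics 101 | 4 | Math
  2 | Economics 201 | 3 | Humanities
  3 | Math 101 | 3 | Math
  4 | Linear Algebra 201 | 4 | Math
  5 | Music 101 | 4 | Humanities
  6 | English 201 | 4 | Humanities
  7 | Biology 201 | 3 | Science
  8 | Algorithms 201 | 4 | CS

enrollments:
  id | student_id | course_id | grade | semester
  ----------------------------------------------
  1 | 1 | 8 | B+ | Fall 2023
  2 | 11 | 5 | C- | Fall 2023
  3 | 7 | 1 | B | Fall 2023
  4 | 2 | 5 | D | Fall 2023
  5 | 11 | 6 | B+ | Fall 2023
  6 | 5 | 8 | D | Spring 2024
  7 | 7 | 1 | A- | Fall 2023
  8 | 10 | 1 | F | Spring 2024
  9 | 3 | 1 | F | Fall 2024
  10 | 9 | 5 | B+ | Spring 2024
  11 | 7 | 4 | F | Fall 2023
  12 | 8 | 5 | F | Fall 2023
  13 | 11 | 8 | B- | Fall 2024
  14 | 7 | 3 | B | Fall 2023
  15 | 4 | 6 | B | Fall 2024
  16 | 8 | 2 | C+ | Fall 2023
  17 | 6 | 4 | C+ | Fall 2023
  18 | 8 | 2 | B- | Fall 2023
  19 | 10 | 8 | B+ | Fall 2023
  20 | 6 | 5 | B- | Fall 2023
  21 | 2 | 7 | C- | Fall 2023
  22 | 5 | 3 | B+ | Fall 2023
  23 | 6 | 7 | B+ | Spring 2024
SELECT c.id, p.name AS student, c.semester FROM enrollments c JOIN students p ON c.student_id = p.id

Execution result:
id | student | semester
1 | Frank Wilson | Fall 2023
2 | Eve Jones | Fall 2023
3 | David Johnson | Fall 2023
4 | Frank Smith | Fall 2023
5 | Eve Jones | Fall 2023
6 | Noah Jones | Spring 2024
7 | David Johnson | Fall 2023
8 | Kate Jones | Spring 2024
9 | David Martinez | Fall 2024
10 | Carol Jones | Spring 2024
11 | David Johnson | Fall 2023
12 | Ivy Martinez | Fall 2023
13 | Eve Jones | Fall 2024
14 | David Johnson | Fall 2023
15 | Rose Martinez | Fall 2024
16 | Ivy Martinez | Fall 2023
17 | Quinn Davis | Fall 2023
18 | Ivy Martinez | Fall 2023
19 | Kate Jones | Fall 2023
20 | Quinn Davis | Fall 2023
21 | Frank Smith | Fall 2023
22 | Noah Jones | Fall 2023
23 | Quinn Davis | Spring 2024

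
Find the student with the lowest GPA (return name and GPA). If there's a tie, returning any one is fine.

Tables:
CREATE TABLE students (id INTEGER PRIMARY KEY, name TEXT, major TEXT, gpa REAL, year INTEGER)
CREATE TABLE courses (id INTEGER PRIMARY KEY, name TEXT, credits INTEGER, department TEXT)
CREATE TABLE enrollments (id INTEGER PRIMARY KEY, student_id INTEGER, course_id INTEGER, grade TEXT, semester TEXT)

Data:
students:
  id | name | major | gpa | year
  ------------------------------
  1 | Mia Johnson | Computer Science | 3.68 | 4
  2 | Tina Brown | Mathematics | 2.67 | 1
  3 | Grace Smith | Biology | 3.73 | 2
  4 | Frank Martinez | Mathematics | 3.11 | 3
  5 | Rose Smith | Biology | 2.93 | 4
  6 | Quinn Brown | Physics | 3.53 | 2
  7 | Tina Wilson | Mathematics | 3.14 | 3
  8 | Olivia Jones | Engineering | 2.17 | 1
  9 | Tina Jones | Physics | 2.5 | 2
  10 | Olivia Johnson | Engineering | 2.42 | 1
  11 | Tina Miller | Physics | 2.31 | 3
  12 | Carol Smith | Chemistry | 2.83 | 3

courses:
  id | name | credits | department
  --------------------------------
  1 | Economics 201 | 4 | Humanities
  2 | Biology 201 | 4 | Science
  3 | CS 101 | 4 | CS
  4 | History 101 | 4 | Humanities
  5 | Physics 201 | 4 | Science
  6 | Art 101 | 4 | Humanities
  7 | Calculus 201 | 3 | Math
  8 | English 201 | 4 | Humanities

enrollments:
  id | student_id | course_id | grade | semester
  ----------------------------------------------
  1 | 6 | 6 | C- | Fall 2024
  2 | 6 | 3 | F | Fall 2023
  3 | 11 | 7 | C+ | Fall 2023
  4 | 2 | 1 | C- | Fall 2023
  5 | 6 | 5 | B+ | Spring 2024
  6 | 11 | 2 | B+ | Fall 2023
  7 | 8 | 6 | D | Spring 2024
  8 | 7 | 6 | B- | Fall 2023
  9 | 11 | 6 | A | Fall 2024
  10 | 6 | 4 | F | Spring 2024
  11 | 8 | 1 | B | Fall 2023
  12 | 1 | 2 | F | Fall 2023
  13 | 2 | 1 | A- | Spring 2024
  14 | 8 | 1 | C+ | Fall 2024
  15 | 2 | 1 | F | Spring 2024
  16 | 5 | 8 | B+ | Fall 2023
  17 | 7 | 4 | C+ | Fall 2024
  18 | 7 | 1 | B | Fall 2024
SELECT name, gpa FROM students ORDER BY gpa ASC LIMIT 1

Execution result:
name | gpa
Olivia Jones | 2.17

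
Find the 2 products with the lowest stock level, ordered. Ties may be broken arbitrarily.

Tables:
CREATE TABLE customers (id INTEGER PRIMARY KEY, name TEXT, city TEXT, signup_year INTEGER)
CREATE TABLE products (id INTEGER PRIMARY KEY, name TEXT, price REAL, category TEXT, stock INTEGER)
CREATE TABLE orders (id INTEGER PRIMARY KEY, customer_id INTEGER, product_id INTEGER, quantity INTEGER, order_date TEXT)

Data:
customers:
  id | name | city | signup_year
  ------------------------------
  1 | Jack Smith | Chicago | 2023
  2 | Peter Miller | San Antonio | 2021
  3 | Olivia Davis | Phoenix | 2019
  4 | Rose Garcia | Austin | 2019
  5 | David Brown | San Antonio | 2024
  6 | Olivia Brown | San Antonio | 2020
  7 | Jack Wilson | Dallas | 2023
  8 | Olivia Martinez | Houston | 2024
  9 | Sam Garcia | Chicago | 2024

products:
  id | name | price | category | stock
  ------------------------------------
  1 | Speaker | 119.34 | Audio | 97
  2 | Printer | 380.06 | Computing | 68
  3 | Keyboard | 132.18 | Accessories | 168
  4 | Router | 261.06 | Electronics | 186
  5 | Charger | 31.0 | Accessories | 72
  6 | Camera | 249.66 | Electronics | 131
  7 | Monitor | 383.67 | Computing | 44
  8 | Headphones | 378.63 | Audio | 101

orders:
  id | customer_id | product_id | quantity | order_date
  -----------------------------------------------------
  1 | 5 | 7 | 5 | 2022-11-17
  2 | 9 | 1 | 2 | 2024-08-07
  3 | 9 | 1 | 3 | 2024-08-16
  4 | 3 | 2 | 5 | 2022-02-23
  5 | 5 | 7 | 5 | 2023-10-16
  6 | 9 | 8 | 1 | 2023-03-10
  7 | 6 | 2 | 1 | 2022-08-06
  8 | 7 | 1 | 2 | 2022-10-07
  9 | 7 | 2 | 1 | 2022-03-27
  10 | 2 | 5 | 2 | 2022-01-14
SELECT name, stock FROM products ORDER BY stock ASC LIMIT 2

Execution result:
name | stock
Monitor | 44
Printer | 68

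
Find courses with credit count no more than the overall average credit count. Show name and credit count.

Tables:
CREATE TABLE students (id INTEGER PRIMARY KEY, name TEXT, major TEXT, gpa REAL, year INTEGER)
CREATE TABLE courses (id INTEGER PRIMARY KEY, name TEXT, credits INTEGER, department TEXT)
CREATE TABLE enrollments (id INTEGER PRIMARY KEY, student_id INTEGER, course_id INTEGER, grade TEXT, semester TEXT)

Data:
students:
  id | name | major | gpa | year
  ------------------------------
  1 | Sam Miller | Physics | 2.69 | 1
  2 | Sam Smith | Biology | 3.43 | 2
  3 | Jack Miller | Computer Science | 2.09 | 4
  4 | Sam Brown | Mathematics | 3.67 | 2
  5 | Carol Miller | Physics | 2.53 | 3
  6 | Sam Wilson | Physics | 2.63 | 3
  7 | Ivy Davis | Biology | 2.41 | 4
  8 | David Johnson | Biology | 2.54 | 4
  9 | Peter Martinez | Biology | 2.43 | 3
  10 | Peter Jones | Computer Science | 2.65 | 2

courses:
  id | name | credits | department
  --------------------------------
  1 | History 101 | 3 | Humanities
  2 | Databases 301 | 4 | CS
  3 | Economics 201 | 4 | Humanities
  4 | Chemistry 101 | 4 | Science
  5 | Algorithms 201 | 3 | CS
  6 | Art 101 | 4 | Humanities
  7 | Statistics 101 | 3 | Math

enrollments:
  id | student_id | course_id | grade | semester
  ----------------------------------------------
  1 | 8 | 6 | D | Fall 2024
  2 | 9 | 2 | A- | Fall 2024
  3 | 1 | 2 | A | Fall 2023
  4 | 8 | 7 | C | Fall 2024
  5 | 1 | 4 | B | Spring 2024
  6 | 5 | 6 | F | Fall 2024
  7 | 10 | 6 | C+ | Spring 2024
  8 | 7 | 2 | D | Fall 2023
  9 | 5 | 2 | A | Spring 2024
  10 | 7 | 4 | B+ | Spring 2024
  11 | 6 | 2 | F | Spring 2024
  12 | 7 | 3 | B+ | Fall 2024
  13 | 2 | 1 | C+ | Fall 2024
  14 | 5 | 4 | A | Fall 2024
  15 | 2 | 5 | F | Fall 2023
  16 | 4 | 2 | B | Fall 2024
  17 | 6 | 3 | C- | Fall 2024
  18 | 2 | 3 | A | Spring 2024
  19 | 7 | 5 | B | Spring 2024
SELECT name, credits FROM courses WHERE credits <= (SELECT AVG(credits) FROM courses)

Execution result:
name | credits
History 101 | 3
Algorithms 201 | 3
Statistics 101 | 3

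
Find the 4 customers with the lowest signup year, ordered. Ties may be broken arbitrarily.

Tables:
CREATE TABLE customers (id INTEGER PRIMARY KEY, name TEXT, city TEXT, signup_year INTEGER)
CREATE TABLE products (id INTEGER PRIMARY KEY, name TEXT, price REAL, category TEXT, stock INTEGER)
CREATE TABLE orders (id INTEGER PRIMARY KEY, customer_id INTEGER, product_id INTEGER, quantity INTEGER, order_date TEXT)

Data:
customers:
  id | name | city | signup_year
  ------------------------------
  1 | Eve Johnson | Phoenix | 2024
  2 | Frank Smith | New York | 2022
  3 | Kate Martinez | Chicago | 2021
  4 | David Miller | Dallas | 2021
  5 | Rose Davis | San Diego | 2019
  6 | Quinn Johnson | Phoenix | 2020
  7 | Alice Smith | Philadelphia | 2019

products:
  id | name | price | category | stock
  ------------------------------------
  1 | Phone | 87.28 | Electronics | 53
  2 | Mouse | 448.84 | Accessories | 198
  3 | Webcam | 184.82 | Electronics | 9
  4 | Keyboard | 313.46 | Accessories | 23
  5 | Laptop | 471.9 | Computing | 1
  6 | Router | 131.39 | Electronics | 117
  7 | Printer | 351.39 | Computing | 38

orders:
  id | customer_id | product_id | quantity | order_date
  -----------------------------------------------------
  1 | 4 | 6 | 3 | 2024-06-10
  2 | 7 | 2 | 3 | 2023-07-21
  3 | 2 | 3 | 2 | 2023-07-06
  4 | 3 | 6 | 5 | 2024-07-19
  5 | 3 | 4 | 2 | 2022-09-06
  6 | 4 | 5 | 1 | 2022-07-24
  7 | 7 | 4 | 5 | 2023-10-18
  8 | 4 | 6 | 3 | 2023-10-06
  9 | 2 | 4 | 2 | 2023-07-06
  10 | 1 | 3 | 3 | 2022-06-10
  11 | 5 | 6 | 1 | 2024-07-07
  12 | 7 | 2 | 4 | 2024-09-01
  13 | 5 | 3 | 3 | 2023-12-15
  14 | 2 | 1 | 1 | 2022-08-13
SELECT name, signup_year FROM customers ORDER BY signup_year ASC LIMIT 4

Execution result:
name | signup_year
Rose Davis | 2019
Alice Smith | 2019
Quinn Johnson | 2020
Kate Martinez | 2021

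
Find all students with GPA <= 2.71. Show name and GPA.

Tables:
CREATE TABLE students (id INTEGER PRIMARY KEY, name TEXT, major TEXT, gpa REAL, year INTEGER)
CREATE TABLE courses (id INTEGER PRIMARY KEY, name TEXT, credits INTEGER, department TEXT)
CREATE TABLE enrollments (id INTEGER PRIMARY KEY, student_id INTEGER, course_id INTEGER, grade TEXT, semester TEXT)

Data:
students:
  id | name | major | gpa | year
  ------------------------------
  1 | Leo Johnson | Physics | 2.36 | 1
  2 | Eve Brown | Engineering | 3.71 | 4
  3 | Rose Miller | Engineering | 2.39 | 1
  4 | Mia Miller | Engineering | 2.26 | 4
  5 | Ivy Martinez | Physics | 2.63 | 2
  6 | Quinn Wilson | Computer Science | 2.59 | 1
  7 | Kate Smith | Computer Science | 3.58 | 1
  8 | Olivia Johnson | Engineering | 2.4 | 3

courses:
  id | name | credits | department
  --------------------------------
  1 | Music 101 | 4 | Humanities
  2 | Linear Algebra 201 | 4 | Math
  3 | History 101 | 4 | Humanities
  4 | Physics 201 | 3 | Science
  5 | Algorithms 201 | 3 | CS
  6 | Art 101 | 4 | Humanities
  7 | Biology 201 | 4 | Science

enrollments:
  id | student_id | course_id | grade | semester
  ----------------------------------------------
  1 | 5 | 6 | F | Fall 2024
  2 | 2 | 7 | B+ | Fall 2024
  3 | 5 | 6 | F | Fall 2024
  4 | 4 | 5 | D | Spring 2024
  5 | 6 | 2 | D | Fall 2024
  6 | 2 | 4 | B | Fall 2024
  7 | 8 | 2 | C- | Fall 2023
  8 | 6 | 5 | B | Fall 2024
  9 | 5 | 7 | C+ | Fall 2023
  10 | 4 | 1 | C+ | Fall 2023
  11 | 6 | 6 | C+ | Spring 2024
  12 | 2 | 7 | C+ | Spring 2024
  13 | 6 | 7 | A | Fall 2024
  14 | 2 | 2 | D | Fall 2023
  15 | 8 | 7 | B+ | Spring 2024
SELECT name, gpa FROM students WHERE gpa <= 2.71

Execution result:
name | gpa
Leo Johnson | 2.36
Rose Miller | 2.39
Mia Miller | 2.26
Ivy Martinez | 2.63
Quinn Wilson | 2.59
Olivia Johnson | 2.40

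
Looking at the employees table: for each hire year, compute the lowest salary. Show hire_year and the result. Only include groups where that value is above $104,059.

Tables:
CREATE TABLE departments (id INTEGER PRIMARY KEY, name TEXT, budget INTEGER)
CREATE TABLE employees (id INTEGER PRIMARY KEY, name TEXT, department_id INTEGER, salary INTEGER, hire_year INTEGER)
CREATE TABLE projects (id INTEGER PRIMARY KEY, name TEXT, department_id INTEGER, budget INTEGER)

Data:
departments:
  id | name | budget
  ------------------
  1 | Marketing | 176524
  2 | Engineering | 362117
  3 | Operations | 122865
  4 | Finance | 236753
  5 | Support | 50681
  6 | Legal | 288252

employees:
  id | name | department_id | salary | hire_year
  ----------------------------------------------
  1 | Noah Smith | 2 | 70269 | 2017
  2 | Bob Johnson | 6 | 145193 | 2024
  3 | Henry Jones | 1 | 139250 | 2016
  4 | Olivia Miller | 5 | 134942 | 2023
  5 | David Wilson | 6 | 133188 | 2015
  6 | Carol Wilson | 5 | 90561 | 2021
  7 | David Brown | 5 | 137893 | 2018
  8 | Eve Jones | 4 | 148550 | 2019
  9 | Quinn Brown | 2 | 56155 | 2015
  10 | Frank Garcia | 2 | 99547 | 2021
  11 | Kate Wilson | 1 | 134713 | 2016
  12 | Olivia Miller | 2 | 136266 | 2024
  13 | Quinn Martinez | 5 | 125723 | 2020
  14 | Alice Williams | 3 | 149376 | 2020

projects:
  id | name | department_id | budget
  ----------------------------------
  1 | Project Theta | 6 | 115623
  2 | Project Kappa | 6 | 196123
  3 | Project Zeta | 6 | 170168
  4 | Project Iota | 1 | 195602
SELECT hire_year, MIN(salary) AS min_salary FROM employees GROUP BY hire_year HAVING MIN(salary) > 104059

Execution result:
hire_year | min_salary
2016 | 134713
2018 | 137893
2019 | 148550
2020 | 125723
2023 | 134942
2024 | 136266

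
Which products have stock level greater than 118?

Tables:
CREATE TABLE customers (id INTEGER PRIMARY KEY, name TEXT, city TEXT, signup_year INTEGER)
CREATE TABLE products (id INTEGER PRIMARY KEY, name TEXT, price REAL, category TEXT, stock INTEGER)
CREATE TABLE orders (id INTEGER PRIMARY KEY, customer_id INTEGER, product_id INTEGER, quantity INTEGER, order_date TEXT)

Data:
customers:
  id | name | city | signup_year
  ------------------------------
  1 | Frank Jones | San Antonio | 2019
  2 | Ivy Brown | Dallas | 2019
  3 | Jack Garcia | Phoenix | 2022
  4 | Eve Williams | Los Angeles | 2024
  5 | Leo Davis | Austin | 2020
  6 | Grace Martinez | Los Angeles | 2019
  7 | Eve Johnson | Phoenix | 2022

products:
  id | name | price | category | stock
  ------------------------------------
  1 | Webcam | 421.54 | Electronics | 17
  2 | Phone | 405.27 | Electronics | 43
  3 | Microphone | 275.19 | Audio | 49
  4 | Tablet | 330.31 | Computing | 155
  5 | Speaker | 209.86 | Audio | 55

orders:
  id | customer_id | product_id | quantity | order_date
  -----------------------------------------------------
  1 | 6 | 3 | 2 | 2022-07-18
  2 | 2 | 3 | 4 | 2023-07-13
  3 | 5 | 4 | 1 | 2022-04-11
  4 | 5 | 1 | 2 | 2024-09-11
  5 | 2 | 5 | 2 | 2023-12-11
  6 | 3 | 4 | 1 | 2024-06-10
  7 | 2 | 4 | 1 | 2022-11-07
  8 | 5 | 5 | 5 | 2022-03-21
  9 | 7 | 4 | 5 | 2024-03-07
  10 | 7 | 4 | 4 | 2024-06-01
SELECT name, stock FROM products WHERE stock > 118

Execution result:
name | stock
Tablet | 155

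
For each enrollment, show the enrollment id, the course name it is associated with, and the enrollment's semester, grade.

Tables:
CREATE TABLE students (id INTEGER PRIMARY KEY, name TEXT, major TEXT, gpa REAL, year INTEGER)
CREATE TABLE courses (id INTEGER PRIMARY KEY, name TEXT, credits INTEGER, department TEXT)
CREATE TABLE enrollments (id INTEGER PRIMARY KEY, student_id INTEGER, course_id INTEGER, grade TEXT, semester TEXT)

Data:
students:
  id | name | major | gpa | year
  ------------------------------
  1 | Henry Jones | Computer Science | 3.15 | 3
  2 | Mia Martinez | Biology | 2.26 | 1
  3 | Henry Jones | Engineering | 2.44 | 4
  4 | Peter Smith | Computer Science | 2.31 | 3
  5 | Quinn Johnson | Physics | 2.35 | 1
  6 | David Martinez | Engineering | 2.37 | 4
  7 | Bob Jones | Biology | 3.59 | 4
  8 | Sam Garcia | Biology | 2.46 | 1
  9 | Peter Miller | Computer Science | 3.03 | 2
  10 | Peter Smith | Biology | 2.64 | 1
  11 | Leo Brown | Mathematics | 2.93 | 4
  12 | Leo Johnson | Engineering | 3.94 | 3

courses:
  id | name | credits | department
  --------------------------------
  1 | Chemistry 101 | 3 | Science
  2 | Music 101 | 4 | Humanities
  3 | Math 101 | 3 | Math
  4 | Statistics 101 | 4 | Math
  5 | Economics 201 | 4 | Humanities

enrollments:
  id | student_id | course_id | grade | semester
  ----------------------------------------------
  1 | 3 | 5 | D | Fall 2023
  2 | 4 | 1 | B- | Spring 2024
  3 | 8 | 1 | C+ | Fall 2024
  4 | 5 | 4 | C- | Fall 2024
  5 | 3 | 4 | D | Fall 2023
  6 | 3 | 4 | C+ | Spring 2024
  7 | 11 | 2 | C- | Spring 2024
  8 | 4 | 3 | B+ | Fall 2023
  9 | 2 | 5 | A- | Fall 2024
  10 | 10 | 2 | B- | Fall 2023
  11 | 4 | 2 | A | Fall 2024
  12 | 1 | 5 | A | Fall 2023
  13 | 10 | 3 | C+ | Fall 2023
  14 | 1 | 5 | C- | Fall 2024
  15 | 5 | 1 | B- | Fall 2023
SELECT c.id, p.name AS course, c.semester, c.grade FROM enrollments c JOIN courses p ON c.course_id = p.id

Execution result:
id | course | semester | grade
1 | Economics 201 | Fall 2023 | D
2 | Chemistry 101 | Spring 2024 | B-
3 | Chemistry 101 | Fall 2024 | C+
4 | Statistics 101 | Fall 2024 | C-
5 | Statistics 101 | Fall 2023 | D
6 | Statistics 101 | Spring 2024 | C+
7 | Music 101 | Spring 2024 | C-
8 | Math 101 | Fall 2023 | B+
9 | Economics 201 | Fall 2024 | A-
10 | Music 101 | Fall 2023 | B-
11 | Music 101 | Fall 2024 | A
12 | Economics 201 | Fall 2023 | A
13 | Math 101 | Fall 2023 | C+
14 | Economics 201 | Fall 2024 | C-
15 | Chemistry 101 | Fall 2023 | B-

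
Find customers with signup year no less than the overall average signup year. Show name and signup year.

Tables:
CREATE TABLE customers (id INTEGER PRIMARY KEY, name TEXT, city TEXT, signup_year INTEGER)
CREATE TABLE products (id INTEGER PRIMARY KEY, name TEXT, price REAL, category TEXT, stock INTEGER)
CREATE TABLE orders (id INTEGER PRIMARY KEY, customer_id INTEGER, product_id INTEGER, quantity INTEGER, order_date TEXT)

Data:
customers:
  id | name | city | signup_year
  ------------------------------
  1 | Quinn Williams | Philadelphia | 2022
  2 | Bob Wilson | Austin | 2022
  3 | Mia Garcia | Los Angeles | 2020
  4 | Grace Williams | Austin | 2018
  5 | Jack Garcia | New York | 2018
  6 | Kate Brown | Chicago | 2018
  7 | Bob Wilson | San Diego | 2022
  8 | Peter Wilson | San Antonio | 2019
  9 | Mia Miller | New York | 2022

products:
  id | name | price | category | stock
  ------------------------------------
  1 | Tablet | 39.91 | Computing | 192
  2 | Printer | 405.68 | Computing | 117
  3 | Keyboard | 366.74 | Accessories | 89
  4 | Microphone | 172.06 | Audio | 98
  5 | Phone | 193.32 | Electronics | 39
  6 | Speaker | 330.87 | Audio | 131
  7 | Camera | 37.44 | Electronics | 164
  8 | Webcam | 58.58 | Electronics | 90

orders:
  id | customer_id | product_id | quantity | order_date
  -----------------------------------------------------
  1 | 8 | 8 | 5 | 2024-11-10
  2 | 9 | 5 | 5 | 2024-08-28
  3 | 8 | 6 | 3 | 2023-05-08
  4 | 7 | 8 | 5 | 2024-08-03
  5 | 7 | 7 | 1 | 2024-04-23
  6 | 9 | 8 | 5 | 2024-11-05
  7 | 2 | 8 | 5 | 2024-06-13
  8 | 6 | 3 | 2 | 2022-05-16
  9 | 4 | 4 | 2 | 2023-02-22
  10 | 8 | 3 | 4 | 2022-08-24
SELECT name, signup_year FROM customers WHERE signup_year >= (SELECT AVG(signup_year) FROM customers)

Execution result:
name | signup_year
Quinn Williams | 2022
Bob Wilson | 2022
Bob Wilson | 2022
Mia Miller | 2022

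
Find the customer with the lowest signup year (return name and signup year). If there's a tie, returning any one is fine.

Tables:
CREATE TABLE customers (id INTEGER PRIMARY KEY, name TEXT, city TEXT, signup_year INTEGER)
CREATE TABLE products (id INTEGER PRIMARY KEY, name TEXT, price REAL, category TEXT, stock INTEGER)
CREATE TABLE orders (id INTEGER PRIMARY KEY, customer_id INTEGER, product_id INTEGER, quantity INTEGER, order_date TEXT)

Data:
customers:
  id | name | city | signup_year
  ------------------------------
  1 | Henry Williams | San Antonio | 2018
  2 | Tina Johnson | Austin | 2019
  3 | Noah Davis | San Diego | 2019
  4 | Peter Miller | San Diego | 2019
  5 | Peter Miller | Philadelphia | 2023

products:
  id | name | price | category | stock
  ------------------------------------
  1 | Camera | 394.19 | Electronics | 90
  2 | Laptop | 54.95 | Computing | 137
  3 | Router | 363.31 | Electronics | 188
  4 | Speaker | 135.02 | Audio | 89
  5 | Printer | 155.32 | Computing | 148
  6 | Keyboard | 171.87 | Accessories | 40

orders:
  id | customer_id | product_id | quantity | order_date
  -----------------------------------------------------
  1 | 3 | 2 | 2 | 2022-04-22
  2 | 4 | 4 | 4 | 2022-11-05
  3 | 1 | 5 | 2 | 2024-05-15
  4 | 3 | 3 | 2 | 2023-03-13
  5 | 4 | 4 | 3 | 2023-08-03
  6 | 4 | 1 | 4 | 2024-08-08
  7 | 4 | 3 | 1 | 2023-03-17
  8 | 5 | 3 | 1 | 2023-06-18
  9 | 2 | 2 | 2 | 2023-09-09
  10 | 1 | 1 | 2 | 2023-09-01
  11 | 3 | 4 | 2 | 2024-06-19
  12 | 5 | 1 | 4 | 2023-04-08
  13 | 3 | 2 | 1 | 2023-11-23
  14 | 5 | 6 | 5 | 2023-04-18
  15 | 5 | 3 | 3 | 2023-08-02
SELECT name, signup_year FROM customers ORDER BY signup_year ASC LIMIT 1

Execution result:
name | signup_year
Henry Williams | 2018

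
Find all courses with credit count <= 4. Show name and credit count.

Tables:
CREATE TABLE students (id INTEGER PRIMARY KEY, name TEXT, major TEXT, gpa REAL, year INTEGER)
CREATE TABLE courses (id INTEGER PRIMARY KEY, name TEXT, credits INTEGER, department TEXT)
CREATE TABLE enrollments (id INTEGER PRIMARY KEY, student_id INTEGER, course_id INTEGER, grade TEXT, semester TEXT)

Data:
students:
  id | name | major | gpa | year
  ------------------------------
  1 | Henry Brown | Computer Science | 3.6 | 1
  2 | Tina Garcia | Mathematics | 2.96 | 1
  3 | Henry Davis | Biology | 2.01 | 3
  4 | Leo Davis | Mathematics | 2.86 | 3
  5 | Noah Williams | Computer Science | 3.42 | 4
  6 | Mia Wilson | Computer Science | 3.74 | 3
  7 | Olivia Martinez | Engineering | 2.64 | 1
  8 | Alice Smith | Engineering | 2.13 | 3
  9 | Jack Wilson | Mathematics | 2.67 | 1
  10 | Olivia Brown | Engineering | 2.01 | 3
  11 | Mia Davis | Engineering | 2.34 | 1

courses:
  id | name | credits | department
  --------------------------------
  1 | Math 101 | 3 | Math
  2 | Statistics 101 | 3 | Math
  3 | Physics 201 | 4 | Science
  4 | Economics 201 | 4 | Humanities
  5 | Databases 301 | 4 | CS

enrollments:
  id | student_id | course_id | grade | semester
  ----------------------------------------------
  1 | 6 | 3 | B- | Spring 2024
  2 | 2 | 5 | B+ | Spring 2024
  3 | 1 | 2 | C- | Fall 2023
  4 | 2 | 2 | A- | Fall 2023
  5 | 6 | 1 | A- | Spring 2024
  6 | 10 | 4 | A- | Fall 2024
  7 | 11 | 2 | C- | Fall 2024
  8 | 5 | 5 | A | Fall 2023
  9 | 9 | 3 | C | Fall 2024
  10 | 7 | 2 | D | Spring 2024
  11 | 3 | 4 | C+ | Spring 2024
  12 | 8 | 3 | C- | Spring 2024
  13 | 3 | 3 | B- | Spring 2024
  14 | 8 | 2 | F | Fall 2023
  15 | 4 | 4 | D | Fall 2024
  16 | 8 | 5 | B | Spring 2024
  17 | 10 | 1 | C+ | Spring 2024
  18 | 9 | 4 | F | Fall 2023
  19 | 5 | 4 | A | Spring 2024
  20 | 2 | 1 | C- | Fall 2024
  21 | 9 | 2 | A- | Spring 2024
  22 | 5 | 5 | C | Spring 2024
SELECT name, credits FROM courses WHERE credits <= 4

Execution result:
name | credits
Math 101 | 3
Statistics 101 | 3
Physics 201 | 4
Economics 201 | 4
Databases 301 | 4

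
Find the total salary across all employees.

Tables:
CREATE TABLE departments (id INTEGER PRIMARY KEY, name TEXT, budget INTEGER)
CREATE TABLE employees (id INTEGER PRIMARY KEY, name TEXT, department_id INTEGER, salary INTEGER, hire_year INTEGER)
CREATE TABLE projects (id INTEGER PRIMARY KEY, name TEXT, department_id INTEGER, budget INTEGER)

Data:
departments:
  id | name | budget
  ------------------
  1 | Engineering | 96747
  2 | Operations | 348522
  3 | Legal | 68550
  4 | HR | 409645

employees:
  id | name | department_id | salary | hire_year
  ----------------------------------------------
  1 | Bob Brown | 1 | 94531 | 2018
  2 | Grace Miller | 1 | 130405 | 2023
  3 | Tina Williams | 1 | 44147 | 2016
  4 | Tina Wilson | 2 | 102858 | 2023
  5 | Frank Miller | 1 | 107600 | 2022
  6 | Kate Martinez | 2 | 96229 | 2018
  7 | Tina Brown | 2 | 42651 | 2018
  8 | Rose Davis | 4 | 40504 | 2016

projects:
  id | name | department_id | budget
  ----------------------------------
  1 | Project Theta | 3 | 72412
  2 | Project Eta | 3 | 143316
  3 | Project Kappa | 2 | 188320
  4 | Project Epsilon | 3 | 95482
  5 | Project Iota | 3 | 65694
SELECT SUM(salary) FROM employees

Execution result:
658925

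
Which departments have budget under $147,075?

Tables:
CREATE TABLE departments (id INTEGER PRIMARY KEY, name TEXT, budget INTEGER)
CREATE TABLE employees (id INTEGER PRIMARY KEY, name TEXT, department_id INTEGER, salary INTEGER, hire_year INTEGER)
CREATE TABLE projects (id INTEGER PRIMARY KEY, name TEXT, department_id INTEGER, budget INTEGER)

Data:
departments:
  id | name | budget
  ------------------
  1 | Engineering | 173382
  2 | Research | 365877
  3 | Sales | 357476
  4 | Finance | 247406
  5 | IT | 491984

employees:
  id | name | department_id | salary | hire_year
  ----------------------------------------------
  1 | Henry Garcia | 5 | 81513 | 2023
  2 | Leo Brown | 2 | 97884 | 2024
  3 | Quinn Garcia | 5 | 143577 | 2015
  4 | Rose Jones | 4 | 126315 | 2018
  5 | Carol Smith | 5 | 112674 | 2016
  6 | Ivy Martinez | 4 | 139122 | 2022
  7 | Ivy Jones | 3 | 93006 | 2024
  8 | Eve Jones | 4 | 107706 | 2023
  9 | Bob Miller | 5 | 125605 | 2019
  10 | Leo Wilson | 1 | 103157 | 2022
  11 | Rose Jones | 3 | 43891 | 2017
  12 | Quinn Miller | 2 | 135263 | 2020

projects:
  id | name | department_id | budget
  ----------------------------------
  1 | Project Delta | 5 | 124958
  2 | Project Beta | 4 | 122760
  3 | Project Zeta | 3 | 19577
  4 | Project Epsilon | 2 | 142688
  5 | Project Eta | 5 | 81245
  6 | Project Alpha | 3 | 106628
SELECT name, budget FROM departments WHERE budget < 147075

Execution result:
(no rows)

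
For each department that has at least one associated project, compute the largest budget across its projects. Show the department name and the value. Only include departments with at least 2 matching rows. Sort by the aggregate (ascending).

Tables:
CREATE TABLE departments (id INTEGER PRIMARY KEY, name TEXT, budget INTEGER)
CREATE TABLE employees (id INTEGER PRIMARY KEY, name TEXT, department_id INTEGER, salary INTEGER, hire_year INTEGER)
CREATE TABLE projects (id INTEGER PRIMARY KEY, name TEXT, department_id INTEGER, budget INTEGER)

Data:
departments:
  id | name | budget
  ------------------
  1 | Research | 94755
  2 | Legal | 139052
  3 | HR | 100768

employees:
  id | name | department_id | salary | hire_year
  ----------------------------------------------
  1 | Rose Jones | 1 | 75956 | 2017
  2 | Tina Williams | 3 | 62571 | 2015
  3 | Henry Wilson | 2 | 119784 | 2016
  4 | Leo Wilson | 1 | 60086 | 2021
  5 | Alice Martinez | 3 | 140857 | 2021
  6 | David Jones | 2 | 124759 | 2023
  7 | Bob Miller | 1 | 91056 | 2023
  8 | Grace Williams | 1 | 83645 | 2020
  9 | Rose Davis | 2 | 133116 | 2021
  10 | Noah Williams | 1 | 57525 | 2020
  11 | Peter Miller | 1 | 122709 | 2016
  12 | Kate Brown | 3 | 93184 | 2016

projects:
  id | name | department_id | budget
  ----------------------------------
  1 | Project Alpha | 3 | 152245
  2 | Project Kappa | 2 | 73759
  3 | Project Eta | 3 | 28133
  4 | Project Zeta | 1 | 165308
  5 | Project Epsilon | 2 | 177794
SELECT p.name, MAX(c.budget) AS max_budget FROM projects c JOIN departments p ON c.department_id = p.id GROUP BY p.id, p.name HAVING COUNT(*) >= 2 ORDER BY max_budget ASC

Execution result:
name | max_budget
HR | 152245
Legal | 177794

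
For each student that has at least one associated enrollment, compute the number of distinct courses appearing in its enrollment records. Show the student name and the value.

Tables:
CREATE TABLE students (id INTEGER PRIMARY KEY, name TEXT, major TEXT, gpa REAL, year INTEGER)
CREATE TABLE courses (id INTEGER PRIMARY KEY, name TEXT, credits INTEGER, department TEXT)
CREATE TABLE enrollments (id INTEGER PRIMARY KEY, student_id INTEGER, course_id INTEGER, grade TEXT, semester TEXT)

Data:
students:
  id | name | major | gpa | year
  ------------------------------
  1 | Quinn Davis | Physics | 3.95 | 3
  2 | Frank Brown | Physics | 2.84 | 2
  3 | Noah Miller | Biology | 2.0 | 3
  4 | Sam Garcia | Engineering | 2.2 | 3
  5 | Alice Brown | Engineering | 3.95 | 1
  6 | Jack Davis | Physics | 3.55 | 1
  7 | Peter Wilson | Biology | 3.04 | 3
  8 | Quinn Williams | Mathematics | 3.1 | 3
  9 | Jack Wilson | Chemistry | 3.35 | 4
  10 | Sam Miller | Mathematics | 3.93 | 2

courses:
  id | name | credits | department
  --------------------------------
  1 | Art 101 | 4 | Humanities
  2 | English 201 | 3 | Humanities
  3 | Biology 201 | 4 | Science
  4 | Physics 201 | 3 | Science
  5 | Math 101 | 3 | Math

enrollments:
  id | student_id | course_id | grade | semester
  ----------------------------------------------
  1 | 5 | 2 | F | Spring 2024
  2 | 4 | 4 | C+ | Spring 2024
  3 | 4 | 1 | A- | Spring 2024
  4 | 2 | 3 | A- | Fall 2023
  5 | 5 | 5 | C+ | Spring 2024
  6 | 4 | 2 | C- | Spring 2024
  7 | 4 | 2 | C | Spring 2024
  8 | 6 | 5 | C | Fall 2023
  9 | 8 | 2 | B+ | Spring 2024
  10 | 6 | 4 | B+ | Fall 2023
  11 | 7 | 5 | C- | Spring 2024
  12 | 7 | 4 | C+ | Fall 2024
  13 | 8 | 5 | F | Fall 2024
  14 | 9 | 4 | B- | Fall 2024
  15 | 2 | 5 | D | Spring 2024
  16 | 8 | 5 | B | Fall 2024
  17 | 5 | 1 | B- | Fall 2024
SELECT p.name, COUNT(DISTINCT c.course_id) AS distinct_course_count FROM enrollments c JOIN students p ON c.student_id = p.id GROUP BY p.id, p.name

Execution result:
name | distinct_course_count
Frank Brown | 2
Sam Garcia | 3
Alice Brown | 3
Jack Davis | 2
Peter Wilson | 2
Quinn Williams | 2
Jack Wilson | 1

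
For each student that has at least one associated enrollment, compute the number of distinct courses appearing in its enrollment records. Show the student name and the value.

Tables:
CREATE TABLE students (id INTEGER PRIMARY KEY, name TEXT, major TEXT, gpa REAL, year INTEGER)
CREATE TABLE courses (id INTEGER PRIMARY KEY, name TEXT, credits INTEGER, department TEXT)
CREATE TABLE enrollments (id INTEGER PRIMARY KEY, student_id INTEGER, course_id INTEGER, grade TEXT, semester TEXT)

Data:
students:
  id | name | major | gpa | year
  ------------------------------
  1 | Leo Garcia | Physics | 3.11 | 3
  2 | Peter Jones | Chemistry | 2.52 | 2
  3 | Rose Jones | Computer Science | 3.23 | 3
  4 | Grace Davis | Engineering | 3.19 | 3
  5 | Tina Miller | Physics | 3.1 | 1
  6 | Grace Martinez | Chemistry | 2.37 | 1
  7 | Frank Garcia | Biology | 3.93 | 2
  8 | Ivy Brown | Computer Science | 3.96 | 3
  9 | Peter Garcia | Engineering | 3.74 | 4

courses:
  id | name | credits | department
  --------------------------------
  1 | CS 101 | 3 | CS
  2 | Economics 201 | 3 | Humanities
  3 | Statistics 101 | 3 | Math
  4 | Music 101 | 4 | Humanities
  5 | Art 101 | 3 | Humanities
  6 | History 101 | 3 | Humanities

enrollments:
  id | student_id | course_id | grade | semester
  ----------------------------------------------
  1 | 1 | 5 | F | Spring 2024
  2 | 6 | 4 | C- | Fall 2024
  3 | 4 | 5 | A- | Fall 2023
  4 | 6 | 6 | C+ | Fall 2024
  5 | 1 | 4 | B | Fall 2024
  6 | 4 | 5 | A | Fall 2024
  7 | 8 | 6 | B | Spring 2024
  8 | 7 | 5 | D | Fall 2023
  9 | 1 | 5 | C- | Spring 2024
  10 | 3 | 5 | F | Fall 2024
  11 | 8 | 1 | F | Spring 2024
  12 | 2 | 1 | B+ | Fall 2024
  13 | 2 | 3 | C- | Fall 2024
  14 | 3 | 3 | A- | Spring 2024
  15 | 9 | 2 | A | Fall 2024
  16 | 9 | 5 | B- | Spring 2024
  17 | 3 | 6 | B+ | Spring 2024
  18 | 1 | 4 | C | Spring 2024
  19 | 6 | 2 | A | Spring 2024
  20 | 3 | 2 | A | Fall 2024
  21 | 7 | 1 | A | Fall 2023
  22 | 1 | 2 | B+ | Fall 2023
SELECT p.name, COUNT(DISTINCT c.course_id) AS distinct_course_count FROM enrollments c JOIN students p ON c.student_id = p.id GROUP BY p.id, p.name

Execution result:
name | distinct_course_count
Leo Garcia | 3
Peter Jones | 2
Rose Jones | 4
Grace Davis | 1
Grace Martinez | 3
Frank Garcia | 2
Ivy Brown | 2
Peter Garcia | 2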